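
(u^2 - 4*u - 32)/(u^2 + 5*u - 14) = (u^2 - 4*u - 32)/(u^2 + 5*u - 14)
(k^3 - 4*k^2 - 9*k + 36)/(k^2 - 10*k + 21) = (k^2 - k - 12)/(k - 7)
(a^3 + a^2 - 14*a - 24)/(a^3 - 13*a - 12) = (a + 2)/(a + 1)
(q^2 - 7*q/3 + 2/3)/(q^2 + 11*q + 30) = (3*q^2 - 7*q + 2)/(3*(q^2 + 11*q + 30))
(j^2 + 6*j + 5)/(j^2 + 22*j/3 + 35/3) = 3*(j + 1)/(3*j + 7)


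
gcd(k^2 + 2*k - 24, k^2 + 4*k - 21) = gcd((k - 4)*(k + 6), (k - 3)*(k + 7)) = 1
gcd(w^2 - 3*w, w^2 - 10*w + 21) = w - 3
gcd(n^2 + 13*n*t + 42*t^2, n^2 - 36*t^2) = n + 6*t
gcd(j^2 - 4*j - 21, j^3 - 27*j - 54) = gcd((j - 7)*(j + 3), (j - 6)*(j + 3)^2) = j + 3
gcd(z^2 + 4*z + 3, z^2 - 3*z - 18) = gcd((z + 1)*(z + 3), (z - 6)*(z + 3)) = z + 3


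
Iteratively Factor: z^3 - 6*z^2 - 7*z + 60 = (z - 5)*(z^2 - z - 12) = (z - 5)*(z + 3)*(z - 4)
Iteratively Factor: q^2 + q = (q + 1)*(q)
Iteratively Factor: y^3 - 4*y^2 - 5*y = (y - 5)*(y^2 + y) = (y - 5)*(y + 1)*(y)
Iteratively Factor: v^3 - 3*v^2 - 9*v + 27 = (v + 3)*(v^2 - 6*v + 9) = (v - 3)*(v + 3)*(v - 3)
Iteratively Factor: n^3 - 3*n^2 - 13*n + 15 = (n - 1)*(n^2 - 2*n - 15) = (n - 1)*(n + 3)*(n - 5)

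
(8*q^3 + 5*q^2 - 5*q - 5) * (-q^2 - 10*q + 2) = -8*q^5 - 85*q^4 - 29*q^3 + 65*q^2 + 40*q - 10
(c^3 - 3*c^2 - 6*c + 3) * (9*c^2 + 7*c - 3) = 9*c^5 - 20*c^4 - 78*c^3 - 6*c^2 + 39*c - 9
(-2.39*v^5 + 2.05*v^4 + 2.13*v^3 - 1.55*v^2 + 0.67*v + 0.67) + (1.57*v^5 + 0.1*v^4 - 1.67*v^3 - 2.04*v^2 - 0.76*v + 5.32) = -0.82*v^5 + 2.15*v^4 + 0.46*v^3 - 3.59*v^2 - 0.09*v + 5.99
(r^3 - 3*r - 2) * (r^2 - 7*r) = r^5 - 7*r^4 - 3*r^3 + 19*r^2 + 14*r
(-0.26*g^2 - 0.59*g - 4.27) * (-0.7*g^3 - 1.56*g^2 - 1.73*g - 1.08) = 0.182*g^5 + 0.8186*g^4 + 4.3592*g^3 + 7.9627*g^2 + 8.0243*g + 4.6116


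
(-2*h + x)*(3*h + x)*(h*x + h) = -6*h^3*x - 6*h^3 + h^2*x^2 + h^2*x + h*x^3 + h*x^2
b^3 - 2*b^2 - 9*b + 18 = (b - 3)*(b - 2)*(b + 3)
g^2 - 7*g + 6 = (g - 6)*(g - 1)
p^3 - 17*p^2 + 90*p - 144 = (p - 8)*(p - 6)*(p - 3)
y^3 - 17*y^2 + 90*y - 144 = (y - 8)*(y - 6)*(y - 3)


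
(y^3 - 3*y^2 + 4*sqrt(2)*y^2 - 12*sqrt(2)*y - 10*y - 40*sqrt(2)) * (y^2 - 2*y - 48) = y^5 - 5*y^4 + 4*sqrt(2)*y^4 - 52*y^3 - 20*sqrt(2)*y^3 - 208*sqrt(2)*y^2 + 164*y^2 + 480*y + 656*sqrt(2)*y + 1920*sqrt(2)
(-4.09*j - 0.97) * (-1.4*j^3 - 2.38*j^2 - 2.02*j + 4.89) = 5.726*j^4 + 11.0922*j^3 + 10.5704*j^2 - 18.0407*j - 4.7433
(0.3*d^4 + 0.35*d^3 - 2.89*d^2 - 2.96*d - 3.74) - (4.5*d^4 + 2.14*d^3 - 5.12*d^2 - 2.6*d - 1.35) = -4.2*d^4 - 1.79*d^3 + 2.23*d^2 - 0.36*d - 2.39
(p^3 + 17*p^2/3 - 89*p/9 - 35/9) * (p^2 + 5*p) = p^5 + 32*p^4/3 + 166*p^3/9 - 160*p^2/3 - 175*p/9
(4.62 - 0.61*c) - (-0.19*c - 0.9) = 5.52 - 0.42*c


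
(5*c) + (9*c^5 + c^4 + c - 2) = 9*c^5 + c^4 + 6*c - 2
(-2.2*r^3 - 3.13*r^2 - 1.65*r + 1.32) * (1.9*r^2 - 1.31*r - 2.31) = -4.18*r^5 - 3.065*r^4 + 6.0473*r^3 + 11.8998*r^2 + 2.0823*r - 3.0492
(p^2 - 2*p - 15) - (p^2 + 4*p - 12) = -6*p - 3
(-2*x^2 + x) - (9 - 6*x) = -2*x^2 + 7*x - 9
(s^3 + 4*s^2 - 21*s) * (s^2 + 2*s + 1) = s^5 + 6*s^4 - 12*s^3 - 38*s^2 - 21*s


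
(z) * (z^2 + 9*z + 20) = z^3 + 9*z^2 + 20*z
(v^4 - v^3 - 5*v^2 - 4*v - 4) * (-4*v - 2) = -4*v^5 + 2*v^4 + 22*v^3 + 26*v^2 + 24*v + 8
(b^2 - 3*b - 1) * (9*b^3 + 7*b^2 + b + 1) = 9*b^5 - 20*b^4 - 29*b^3 - 9*b^2 - 4*b - 1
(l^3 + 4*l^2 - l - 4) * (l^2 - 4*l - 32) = l^5 - 49*l^3 - 128*l^2 + 48*l + 128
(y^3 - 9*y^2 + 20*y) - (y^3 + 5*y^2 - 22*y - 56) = -14*y^2 + 42*y + 56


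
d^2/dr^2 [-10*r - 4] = 0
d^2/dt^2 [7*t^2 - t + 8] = 14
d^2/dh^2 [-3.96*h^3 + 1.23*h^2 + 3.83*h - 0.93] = 2.46 - 23.76*h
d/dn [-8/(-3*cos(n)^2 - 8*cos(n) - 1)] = 16*(3*cos(n) + 4)*sin(n)/(3*cos(n)^2 + 8*cos(n) + 1)^2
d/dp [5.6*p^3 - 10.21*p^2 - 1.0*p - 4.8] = 16.8*p^2 - 20.42*p - 1.0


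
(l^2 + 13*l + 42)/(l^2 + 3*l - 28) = (l + 6)/(l - 4)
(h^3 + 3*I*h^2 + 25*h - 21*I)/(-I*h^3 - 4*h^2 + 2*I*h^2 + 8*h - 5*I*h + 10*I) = (I*h^3 - 3*h^2 + 25*I*h + 21)/(h^3 + h^2*(-2 - 4*I) + h*(5 + 8*I) - 10)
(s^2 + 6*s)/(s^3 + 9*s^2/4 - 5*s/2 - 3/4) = 4*s*(s + 6)/(4*s^3 + 9*s^2 - 10*s - 3)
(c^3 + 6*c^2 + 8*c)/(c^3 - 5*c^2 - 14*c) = (c + 4)/(c - 7)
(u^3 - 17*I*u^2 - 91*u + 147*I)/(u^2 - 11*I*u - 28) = (u^2 - 10*I*u - 21)/(u - 4*I)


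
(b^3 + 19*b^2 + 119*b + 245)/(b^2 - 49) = (b^2 + 12*b + 35)/(b - 7)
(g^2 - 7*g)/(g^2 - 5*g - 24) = g*(7 - g)/(-g^2 + 5*g + 24)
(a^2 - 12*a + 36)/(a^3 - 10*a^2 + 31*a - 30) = (a^2 - 12*a + 36)/(a^3 - 10*a^2 + 31*a - 30)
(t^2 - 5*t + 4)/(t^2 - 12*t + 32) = (t - 1)/(t - 8)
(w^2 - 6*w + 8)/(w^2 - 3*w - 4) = (w - 2)/(w + 1)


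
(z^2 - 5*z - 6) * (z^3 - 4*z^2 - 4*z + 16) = z^5 - 9*z^4 + 10*z^3 + 60*z^2 - 56*z - 96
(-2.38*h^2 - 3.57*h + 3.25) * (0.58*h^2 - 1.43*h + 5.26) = -1.3804*h^4 + 1.3328*h^3 - 5.5287*h^2 - 23.4257*h + 17.095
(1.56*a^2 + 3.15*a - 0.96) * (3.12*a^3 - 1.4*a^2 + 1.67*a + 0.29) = 4.8672*a^5 + 7.644*a^4 - 4.8*a^3 + 7.0569*a^2 - 0.6897*a - 0.2784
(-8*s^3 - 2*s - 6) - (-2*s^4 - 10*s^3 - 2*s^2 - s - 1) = 2*s^4 + 2*s^3 + 2*s^2 - s - 5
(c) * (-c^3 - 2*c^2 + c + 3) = -c^4 - 2*c^3 + c^2 + 3*c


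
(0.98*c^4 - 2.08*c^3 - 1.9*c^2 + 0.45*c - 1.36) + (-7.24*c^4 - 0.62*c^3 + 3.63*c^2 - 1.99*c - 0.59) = -6.26*c^4 - 2.7*c^3 + 1.73*c^2 - 1.54*c - 1.95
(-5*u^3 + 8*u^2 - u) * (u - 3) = -5*u^4 + 23*u^3 - 25*u^2 + 3*u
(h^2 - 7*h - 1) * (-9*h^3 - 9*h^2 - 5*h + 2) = -9*h^5 + 54*h^4 + 67*h^3 + 46*h^2 - 9*h - 2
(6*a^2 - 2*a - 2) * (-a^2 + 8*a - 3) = -6*a^4 + 50*a^3 - 32*a^2 - 10*a + 6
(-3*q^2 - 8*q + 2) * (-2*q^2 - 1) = 6*q^4 + 16*q^3 - q^2 + 8*q - 2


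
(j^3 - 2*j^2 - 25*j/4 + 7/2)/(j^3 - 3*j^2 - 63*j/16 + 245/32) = 8*(2*j^2 + 3*j - 2)/(16*j^2 + 8*j - 35)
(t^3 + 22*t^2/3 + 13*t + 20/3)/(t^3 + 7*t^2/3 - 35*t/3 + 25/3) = (3*t^2 + 7*t + 4)/(3*t^2 - 8*t + 5)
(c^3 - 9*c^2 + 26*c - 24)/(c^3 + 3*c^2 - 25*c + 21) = (c^2 - 6*c + 8)/(c^2 + 6*c - 7)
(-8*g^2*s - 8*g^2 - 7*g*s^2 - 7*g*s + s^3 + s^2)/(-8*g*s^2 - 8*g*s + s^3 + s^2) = (g + s)/s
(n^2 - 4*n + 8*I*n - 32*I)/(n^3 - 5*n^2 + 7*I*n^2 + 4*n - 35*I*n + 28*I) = (n + 8*I)/(n^2 + n*(-1 + 7*I) - 7*I)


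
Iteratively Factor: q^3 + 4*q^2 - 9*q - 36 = (q + 3)*(q^2 + q - 12) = (q + 3)*(q + 4)*(q - 3)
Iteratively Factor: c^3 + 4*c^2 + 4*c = (c)*(c^2 + 4*c + 4) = c*(c + 2)*(c + 2)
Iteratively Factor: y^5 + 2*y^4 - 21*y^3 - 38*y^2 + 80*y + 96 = (y - 2)*(y^4 + 4*y^3 - 13*y^2 - 64*y - 48) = (y - 2)*(y + 3)*(y^3 + y^2 - 16*y - 16) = (y - 2)*(y + 1)*(y + 3)*(y^2 - 16) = (y - 2)*(y + 1)*(y + 3)*(y + 4)*(y - 4)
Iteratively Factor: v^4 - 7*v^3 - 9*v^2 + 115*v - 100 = (v - 5)*(v^3 - 2*v^2 - 19*v + 20) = (v - 5)*(v - 1)*(v^2 - v - 20) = (v - 5)^2*(v - 1)*(v + 4)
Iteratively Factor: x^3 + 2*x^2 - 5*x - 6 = (x - 2)*(x^2 + 4*x + 3) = (x - 2)*(x + 1)*(x + 3)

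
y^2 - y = y*(y - 1)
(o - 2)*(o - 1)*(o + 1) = o^3 - 2*o^2 - o + 2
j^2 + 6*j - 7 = (j - 1)*(j + 7)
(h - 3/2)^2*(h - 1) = h^3 - 4*h^2 + 21*h/4 - 9/4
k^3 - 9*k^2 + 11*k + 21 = (k - 7)*(k - 3)*(k + 1)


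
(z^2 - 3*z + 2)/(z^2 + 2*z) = (z^2 - 3*z + 2)/(z*(z + 2))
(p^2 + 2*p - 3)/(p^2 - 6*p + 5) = (p + 3)/(p - 5)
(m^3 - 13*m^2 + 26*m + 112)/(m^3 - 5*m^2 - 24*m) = (m^2 - 5*m - 14)/(m*(m + 3))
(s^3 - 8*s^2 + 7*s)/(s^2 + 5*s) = (s^2 - 8*s + 7)/(s + 5)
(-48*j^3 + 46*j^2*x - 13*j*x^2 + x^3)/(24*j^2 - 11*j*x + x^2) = -2*j + x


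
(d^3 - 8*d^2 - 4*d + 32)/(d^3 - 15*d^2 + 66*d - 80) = (d + 2)/(d - 5)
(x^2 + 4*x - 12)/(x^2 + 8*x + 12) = (x - 2)/(x + 2)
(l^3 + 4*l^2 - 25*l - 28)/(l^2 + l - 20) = (l^2 + 8*l + 7)/(l + 5)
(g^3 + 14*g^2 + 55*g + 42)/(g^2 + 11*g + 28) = (g^2 + 7*g + 6)/(g + 4)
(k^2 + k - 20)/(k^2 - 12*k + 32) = (k + 5)/(k - 8)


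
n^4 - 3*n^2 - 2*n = n*(n - 2)*(n + 1)^2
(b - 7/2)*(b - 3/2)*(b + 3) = b^3 - 2*b^2 - 39*b/4 + 63/4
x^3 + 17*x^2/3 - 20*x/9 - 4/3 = (x - 2/3)*(x + 1/3)*(x + 6)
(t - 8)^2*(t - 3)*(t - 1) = t^4 - 20*t^3 + 131*t^2 - 304*t + 192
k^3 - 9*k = k*(k - 3)*(k + 3)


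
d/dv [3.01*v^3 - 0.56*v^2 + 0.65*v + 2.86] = 9.03*v^2 - 1.12*v + 0.65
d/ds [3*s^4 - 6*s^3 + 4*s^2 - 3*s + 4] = 12*s^3 - 18*s^2 + 8*s - 3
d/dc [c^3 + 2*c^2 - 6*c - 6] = 3*c^2 + 4*c - 6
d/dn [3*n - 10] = 3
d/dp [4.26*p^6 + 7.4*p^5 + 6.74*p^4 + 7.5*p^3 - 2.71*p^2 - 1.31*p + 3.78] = 25.56*p^5 + 37.0*p^4 + 26.96*p^3 + 22.5*p^2 - 5.42*p - 1.31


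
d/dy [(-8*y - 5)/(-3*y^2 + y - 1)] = (24*y^2 - 8*y - (6*y - 1)*(8*y + 5) + 8)/(3*y^2 - y + 1)^2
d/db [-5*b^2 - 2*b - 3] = -10*b - 2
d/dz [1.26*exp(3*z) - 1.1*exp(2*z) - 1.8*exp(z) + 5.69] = (3.78*exp(2*z) - 2.2*exp(z) - 1.8)*exp(z)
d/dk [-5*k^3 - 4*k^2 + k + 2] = -15*k^2 - 8*k + 1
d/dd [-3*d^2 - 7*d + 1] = -6*d - 7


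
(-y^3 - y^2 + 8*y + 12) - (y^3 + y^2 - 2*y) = -2*y^3 - 2*y^2 + 10*y + 12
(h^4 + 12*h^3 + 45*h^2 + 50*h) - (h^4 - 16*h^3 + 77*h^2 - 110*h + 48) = 28*h^3 - 32*h^2 + 160*h - 48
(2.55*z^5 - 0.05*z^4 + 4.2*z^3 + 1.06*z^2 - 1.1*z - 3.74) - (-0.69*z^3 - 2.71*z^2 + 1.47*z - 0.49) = 2.55*z^5 - 0.05*z^4 + 4.89*z^3 + 3.77*z^2 - 2.57*z - 3.25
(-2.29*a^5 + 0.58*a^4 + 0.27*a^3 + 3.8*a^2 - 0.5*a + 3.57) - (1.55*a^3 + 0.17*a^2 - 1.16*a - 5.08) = -2.29*a^5 + 0.58*a^4 - 1.28*a^3 + 3.63*a^2 + 0.66*a + 8.65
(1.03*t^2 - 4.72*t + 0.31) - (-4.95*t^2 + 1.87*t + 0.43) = 5.98*t^2 - 6.59*t - 0.12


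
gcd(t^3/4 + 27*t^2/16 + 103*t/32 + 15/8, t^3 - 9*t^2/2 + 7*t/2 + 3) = 1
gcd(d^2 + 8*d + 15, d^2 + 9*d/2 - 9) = 1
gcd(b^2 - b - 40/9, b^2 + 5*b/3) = b + 5/3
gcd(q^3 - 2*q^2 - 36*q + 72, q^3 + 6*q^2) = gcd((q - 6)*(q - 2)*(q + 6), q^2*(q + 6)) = q + 6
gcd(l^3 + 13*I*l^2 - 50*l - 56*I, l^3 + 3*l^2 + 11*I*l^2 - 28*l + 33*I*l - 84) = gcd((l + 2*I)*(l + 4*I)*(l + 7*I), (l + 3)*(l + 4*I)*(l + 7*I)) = l^2 + 11*I*l - 28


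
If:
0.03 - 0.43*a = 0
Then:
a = 0.07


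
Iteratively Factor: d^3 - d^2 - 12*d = (d - 4)*(d^2 + 3*d) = d*(d - 4)*(d + 3)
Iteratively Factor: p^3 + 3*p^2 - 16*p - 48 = (p + 3)*(p^2 - 16) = (p + 3)*(p + 4)*(p - 4)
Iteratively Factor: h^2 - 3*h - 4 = (h - 4)*(h + 1)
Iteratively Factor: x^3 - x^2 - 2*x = (x)*(x^2 - x - 2) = x*(x + 1)*(x - 2)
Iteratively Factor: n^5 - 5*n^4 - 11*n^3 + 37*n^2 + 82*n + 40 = (n - 4)*(n^4 - n^3 - 15*n^2 - 23*n - 10) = (n - 4)*(n + 1)*(n^3 - 2*n^2 - 13*n - 10) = (n - 4)*(n + 1)^2*(n^2 - 3*n - 10) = (n - 4)*(n + 1)^2*(n + 2)*(n - 5)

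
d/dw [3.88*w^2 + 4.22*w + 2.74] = 7.76*w + 4.22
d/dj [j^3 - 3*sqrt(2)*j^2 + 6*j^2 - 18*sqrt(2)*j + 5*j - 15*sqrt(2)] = 3*j^2 - 6*sqrt(2)*j + 12*j - 18*sqrt(2) + 5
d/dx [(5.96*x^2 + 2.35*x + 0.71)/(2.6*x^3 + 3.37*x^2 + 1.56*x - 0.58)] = (-15.496*x^4 - 12.22*x^3 - 4.1599*x^2 - 11.699*x - 2.4706)/(6.76*x^6 + 17.524*x^5 + 19.4689*x^4 + 7.4984*x^3 - 1.4756*x^2 - 1.8096*x + 0.3364)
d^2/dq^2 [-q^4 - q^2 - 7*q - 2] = -12*q^2 - 2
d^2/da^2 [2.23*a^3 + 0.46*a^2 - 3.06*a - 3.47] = 13.38*a + 0.92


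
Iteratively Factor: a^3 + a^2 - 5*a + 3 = (a + 3)*(a^2 - 2*a + 1) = (a - 1)*(a + 3)*(a - 1)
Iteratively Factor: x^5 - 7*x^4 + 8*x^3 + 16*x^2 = (x)*(x^4 - 7*x^3 + 8*x^2 + 16*x) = x*(x - 4)*(x^3 - 3*x^2 - 4*x) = x*(x - 4)*(x + 1)*(x^2 - 4*x) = x^2*(x - 4)*(x + 1)*(x - 4)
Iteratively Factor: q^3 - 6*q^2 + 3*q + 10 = (q - 5)*(q^2 - q - 2) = (q - 5)*(q - 2)*(q + 1)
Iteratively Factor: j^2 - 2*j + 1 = (j - 1)*(j - 1)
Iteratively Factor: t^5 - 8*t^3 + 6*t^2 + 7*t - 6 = (t - 1)*(t^4 + t^3 - 7*t^2 - t + 6) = (t - 1)*(t + 3)*(t^3 - 2*t^2 - t + 2) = (t - 1)*(t + 1)*(t + 3)*(t^2 - 3*t + 2) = (t - 1)^2*(t + 1)*(t + 3)*(t - 2)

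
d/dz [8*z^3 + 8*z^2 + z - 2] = 24*z^2 + 16*z + 1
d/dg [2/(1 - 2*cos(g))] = -4*sin(g)/(2*cos(g) - 1)^2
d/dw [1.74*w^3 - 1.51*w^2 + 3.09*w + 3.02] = 5.22*w^2 - 3.02*w + 3.09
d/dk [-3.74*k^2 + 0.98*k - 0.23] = 0.98 - 7.48*k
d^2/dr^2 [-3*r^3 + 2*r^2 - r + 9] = 4 - 18*r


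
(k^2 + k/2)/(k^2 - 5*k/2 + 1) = k*(2*k + 1)/(2*k^2 - 5*k + 2)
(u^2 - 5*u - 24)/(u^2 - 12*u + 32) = (u + 3)/(u - 4)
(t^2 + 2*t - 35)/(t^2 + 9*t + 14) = (t - 5)/(t + 2)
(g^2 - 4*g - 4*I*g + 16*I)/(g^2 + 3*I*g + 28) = (g - 4)/(g + 7*I)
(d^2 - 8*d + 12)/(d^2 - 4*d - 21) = (-d^2 + 8*d - 12)/(-d^2 + 4*d + 21)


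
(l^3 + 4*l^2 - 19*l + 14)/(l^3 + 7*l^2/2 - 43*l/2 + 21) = 2*(l - 1)/(2*l - 3)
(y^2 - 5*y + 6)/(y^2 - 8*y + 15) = (y - 2)/(y - 5)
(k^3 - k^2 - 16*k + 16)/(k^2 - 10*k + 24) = (k^2 + 3*k - 4)/(k - 6)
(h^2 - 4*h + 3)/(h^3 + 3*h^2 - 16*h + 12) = (h - 3)/(h^2 + 4*h - 12)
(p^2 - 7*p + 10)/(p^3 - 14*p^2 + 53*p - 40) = (p - 2)/(p^2 - 9*p + 8)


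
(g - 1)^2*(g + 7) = g^3 + 5*g^2 - 13*g + 7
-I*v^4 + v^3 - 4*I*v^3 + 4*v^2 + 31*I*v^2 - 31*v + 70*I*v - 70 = (v - 5)*(v + 2)*(v + 7)*(-I*v + 1)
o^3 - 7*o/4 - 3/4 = (o - 3/2)*(o + 1/2)*(o + 1)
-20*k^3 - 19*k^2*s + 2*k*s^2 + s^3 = (-4*k + s)*(k + s)*(5*k + s)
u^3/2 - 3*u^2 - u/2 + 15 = (u/2 + 1)*(u - 5)*(u - 3)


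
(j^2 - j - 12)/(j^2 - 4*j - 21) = (j - 4)/(j - 7)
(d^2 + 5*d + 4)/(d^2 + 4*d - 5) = (d^2 + 5*d + 4)/(d^2 + 4*d - 5)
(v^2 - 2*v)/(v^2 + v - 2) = v*(v - 2)/(v^2 + v - 2)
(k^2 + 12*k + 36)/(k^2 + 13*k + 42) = (k + 6)/(k + 7)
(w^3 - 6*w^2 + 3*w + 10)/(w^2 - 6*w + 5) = (w^2 - w - 2)/(w - 1)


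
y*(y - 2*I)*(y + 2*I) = y^3 + 4*y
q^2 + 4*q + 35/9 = (q + 5/3)*(q + 7/3)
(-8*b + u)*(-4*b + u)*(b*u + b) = 32*b^3*u + 32*b^3 - 12*b^2*u^2 - 12*b^2*u + b*u^3 + b*u^2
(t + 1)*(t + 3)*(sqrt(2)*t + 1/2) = sqrt(2)*t^3 + t^2/2 + 4*sqrt(2)*t^2 + 2*t + 3*sqrt(2)*t + 3/2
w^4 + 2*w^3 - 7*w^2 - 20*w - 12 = (w - 3)*(w + 1)*(w + 2)^2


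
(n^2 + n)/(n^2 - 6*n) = (n + 1)/(n - 6)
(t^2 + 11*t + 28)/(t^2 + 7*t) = (t + 4)/t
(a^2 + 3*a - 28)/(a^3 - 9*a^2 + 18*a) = (a^2 + 3*a - 28)/(a*(a^2 - 9*a + 18))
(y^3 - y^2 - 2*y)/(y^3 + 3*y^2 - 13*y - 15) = y*(y - 2)/(y^2 + 2*y - 15)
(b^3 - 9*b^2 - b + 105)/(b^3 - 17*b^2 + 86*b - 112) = (b^2 - 2*b - 15)/(b^2 - 10*b + 16)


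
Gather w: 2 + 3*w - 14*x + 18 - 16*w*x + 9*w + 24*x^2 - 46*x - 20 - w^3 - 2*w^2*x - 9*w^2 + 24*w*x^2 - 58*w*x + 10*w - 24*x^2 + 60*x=-w^3 + w^2*(-2*x - 9) + w*(24*x^2 - 74*x + 22)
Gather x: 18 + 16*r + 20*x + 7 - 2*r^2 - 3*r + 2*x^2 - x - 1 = -2*r^2 + 13*r + 2*x^2 + 19*x + 24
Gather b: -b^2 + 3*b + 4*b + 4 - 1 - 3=-b^2 + 7*b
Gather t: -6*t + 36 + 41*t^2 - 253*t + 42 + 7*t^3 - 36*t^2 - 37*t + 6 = 7*t^3 + 5*t^2 - 296*t + 84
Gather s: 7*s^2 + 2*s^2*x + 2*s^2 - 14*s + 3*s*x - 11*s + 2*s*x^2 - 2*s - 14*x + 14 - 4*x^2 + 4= s^2*(2*x + 9) + s*(2*x^2 + 3*x - 27) - 4*x^2 - 14*x + 18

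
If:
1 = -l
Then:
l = -1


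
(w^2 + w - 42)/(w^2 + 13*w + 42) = (w - 6)/(w + 6)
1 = 1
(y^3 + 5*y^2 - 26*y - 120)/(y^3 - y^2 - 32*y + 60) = (y + 4)/(y - 2)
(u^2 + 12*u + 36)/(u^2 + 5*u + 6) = (u^2 + 12*u + 36)/(u^2 + 5*u + 6)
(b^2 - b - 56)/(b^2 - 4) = (b^2 - b - 56)/(b^2 - 4)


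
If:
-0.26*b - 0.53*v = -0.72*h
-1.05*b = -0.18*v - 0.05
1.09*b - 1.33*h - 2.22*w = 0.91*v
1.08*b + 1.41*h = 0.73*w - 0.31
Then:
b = 0.01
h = -0.14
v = -0.20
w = 0.17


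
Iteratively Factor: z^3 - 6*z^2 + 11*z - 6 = (z - 3)*(z^2 - 3*z + 2) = (z - 3)*(z - 2)*(z - 1)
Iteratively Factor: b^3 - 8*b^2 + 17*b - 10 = (b - 5)*(b^2 - 3*b + 2) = (b - 5)*(b - 2)*(b - 1)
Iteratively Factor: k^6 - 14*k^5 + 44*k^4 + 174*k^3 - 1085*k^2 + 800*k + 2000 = (k - 5)*(k^5 - 9*k^4 - k^3 + 169*k^2 - 240*k - 400) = (k - 5)*(k - 4)*(k^4 - 5*k^3 - 21*k^2 + 85*k + 100) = (k - 5)^2*(k - 4)*(k^3 - 21*k - 20) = (k - 5)^2*(k - 4)*(k + 1)*(k^2 - k - 20) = (k - 5)^3*(k - 4)*(k + 1)*(k + 4)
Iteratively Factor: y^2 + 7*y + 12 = (y + 4)*(y + 3)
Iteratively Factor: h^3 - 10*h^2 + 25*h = (h - 5)*(h^2 - 5*h) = (h - 5)^2*(h)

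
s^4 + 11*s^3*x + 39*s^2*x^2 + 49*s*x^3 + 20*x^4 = (s + x)^2*(s + 4*x)*(s + 5*x)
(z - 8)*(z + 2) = z^2 - 6*z - 16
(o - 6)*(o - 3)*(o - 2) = o^3 - 11*o^2 + 36*o - 36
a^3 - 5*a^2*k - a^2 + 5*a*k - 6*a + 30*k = (a - 3)*(a + 2)*(a - 5*k)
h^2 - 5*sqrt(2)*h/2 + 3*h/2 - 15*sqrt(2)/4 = (h + 3/2)*(h - 5*sqrt(2)/2)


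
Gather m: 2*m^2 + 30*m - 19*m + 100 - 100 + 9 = 2*m^2 + 11*m + 9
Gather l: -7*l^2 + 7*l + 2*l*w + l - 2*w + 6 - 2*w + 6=-7*l^2 + l*(2*w + 8) - 4*w + 12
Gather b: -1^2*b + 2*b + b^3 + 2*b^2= b^3 + 2*b^2 + b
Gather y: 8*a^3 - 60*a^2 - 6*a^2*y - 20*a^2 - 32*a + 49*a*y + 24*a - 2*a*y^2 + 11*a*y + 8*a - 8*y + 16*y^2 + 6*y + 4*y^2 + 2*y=8*a^3 - 80*a^2 + y^2*(20 - 2*a) + y*(-6*a^2 + 60*a)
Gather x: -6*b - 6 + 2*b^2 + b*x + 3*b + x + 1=2*b^2 - 3*b + x*(b + 1) - 5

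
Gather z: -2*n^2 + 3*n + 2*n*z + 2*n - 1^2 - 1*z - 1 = -2*n^2 + 5*n + z*(2*n - 1) - 2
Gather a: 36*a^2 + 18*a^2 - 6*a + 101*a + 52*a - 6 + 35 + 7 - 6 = 54*a^2 + 147*a + 30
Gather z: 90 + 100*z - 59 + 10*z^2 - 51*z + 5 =10*z^2 + 49*z + 36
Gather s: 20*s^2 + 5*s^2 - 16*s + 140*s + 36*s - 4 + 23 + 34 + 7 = 25*s^2 + 160*s + 60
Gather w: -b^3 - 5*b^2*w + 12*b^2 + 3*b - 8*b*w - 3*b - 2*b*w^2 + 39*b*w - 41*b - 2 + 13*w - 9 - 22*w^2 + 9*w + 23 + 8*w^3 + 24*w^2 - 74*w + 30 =-b^3 + 12*b^2 - 41*b + 8*w^3 + w^2*(2 - 2*b) + w*(-5*b^2 + 31*b - 52) + 42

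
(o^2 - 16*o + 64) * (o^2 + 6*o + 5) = o^4 - 10*o^3 - 27*o^2 + 304*o + 320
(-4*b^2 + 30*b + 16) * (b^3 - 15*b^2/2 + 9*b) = -4*b^5 + 60*b^4 - 245*b^3 + 150*b^2 + 144*b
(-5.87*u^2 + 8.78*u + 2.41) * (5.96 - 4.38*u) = 25.7106*u^3 - 73.4416*u^2 + 41.773*u + 14.3636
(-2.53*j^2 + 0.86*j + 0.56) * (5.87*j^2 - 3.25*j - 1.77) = -14.8511*j^4 + 13.2707*j^3 + 4.9703*j^2 - 3.3422*j - 0.9912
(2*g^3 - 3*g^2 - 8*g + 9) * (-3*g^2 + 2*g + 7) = -6*g^5 + 13*g^4 + 32*g^3 - 64*g^2 - 38*g + 63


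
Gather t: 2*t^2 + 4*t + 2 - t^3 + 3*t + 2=-t^3 + 2*t^2 + 7*t + 4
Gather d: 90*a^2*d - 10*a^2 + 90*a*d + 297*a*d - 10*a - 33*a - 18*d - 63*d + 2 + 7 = -10*a^2 - 43*a + d*(90*a^2 + 387*a - 81) + 9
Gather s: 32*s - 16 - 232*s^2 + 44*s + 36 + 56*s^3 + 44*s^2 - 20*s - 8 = 56*s^3 - 188*s^2 + 56*s + 12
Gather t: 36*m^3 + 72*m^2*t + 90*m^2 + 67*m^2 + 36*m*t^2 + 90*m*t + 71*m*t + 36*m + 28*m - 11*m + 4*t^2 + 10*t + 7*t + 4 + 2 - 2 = 36*m^3 + 157*m^2 + 53*m + t^2*(36*m + 4) + t*(72*m^2 + 161*m + 17) + 4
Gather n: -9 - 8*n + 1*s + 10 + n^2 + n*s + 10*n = n^2 + n*(s + 2) + s + 1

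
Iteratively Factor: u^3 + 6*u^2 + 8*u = (u + 4)*(u^2 + 2*u) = (u + 2)*(u + 4)*(u)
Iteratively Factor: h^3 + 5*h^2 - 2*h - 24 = (h + 4)*(h^2 + h - 6) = (h - 2)*(h + 4)*(h + 3)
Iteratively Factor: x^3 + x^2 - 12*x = (x)*(x^2 + x - 12) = x*(x + 4)*(x - 3)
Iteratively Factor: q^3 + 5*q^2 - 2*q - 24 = (q + 4)*(q^2 + q - 6) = (q + 3)*(q + 4)*(q - 2)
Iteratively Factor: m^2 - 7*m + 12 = (m - 4)*(m - 3)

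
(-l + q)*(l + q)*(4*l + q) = -4*l^3 - l^2*q + 4*l*q^2 + q^3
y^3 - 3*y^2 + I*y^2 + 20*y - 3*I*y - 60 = (y - 3)*(y - 4*I)*(y + 5*I)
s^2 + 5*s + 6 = (s + 2)*(s + 3)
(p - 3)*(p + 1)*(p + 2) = p^3 - 7*p - 6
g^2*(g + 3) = g^3 + 3*g^2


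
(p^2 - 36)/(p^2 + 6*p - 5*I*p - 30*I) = (p - 6)/(p - 5*I)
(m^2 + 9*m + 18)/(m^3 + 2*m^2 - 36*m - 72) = (m + 3)/(m^2 - 4*m - 12)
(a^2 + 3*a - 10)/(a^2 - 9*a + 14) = (a + 5)/(a - 7)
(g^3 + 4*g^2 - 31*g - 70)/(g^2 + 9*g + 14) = g - 5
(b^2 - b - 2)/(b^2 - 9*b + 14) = (b + 1)/(b - 7)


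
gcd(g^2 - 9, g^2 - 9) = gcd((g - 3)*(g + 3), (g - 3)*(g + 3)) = g^2 - 9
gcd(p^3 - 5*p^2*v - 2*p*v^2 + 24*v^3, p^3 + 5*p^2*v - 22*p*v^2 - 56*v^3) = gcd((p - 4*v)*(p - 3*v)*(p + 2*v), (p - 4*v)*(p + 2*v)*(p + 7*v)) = p^2 - 2*p*v - 8*v^2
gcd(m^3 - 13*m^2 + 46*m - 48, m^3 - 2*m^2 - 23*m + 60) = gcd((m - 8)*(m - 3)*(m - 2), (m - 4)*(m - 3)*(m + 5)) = m - 3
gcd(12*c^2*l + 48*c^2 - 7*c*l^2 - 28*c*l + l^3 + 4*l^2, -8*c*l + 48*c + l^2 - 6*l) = 1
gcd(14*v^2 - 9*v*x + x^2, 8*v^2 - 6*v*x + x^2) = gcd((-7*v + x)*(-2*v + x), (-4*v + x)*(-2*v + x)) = -2*v + x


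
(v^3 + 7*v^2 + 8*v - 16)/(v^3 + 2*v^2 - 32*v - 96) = (v - 1)/(v - 6)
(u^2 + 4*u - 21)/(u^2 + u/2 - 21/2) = 2*(u + 7)/(2*u + 7)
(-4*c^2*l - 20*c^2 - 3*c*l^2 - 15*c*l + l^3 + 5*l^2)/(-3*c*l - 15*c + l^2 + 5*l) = (4*c^2 + 3*c*l - l^2)/(3*c - l)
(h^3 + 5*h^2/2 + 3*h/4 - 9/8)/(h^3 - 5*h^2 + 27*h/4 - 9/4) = (4*h^2 + 12*h + 9)/(2*(2*h^2 - 9*h + 9))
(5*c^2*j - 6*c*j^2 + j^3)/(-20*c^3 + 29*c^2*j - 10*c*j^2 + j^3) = -j/(4*c - j)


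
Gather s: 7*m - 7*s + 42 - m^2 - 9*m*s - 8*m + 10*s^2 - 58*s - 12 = -m^2 - m + 10*s^2 + s*(-9*m - 65) + 30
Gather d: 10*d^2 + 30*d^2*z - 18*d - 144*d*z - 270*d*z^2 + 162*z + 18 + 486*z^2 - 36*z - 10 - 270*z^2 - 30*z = d^2*(30*z + 10) + d*(-270*z^2 - 144*z - 18) + 216*z^2 + 96*z + 8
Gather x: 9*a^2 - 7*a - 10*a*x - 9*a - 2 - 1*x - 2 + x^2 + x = 9*a^2 - 10*a*x - 16*a + x^2 - 4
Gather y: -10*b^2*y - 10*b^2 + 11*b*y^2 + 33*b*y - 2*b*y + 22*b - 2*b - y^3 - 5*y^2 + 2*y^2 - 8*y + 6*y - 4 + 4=-10*b^2 + 20*b - y^3 + y^2*(11*b - 3) + y*(-10*b^2 + 31*b - 2)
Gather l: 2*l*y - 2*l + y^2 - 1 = l*(2*y - 2) + y^2 - 1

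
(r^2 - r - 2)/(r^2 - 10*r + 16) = (r + 1)/(r - 8)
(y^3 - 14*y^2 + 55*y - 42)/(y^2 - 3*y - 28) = (y^2 - 7*y + 6)/(y + 4)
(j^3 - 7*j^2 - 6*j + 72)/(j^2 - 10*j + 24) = j + 3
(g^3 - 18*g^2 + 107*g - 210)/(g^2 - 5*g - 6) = (g^2 - 12*g + 35)/(g + 1)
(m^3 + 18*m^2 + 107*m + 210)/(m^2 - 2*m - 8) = (m^3 + 18*m^2 + 107*m + 210)/(m^2 - 2*m - 8)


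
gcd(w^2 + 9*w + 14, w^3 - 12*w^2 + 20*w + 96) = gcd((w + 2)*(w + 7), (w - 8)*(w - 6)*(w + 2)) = w + 2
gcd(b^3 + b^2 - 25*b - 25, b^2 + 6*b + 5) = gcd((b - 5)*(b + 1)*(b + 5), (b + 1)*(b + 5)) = b^2 + 6*b + 5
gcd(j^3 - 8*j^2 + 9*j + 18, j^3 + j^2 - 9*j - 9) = j^2 - 2*j - 3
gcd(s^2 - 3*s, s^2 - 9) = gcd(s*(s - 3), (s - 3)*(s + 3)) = s - 3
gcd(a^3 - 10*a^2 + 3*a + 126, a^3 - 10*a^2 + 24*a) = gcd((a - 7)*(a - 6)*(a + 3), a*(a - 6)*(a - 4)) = a - 6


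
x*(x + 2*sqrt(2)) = x^2 + 2*sqrt(2)*x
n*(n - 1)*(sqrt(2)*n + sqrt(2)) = sqrt(2)*n^3 - sqrt(2)*n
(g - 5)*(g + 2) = g^2 - 3*g - 10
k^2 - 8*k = k*(k - 8)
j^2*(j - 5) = j^3 - 5*j^2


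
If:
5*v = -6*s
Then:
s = -5*v/6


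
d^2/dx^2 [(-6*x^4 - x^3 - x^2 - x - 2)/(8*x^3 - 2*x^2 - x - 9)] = 2*(-152*x^6 - 1548*x^5 - 1518*x^4 - 673*x^3 - 3297*x^2 - 633*x - 38)/(512*x^9 - 384*x^8 - 96*x^7 - 1640*x^6 + 876*x^5 + 318*x^4 + 1835*x^3 - 513*x^2 - 243*x - 729)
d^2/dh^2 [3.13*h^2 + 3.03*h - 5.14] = 6.26000000000000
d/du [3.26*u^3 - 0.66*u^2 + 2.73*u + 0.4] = 9.78*u^2 - 1.32*u + 2.73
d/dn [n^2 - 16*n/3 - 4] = 2*n - 16/3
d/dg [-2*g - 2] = -2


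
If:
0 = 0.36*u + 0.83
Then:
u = -2.31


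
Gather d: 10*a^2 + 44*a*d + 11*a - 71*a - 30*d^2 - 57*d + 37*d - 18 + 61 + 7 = 10*a^2 - 60*a - 30*d^2 + d*(44*a - 20) + 50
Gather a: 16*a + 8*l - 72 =16*a + 8*l - 72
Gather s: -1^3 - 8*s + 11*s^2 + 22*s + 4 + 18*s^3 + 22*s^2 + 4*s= 18*s^3 + 33*s^2 + 18*s + 3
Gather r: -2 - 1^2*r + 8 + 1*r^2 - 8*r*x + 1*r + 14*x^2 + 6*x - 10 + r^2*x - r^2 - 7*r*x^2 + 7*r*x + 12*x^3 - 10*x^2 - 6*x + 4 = r^2*x + r*(-7*x^2 - x) + 12*x^3 + 4*x^2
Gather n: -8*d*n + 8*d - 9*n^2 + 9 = -8*d*n + 8*d - 9*n^2 + 9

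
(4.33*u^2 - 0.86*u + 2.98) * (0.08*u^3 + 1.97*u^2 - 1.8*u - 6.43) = 0.3464*u^5 + 8.4613*u^4 - 9.2498*u^3 - 20.4233*u^2 + 0.1658*u - 19.1614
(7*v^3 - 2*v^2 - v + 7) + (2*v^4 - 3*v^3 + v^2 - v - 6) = 2*v^4 + 4*v^3 - v^2 - 2*v + 1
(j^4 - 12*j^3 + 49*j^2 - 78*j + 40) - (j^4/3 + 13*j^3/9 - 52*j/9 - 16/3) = 2*j^4/3 - 121*j^3/9 + 49*j^2 - 650*j/9 + 136/3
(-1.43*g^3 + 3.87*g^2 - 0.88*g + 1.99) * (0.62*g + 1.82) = -0.8866*g^4 - 0.2032*g^3 + 6.4978*g^2 - 0.3678*g + 3.6218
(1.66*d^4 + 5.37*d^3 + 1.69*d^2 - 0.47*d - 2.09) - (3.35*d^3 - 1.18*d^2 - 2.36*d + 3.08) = 1.66*d^4 + 2.02*d^3 + 2.87*d^2 + 1.89*d - 5.17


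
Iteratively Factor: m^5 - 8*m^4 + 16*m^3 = (m - 4)*(m^4 - 4*m^3) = m*(m - 4)*(m^3 - 4*m^2) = m^2*(m - 4)*(m^2 - 4*m) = m^2*(m - 4)^2*(m)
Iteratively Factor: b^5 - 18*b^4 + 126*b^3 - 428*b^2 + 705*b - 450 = (b - 3)*(b^4 - 15*b^3 + 81*b^2 - 185*b + 150) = (b - 5)*(b - 3)*(b^3 - 10*b^2 + 31*b - 30) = (b - 5)*(b - 3)*(b - 2)*(b^2 - 8*b + 15) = (b - 5)*(b - 3)^2*(b - 2)*(b - 5)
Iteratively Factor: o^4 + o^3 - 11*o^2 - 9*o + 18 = (o - 1)*(o^3 + 2*o^2 - 9*o - 18) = (o - 3)*(o - 1)*(o^2 + 5*o + 6) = (o - 3)*(o - 1)*(o + 3)*(o + 2)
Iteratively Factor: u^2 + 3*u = (u + 3)*(u)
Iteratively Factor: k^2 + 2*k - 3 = (k + 3)*(k - 1)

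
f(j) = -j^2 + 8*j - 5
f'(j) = 8 - 2*j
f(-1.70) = -21.49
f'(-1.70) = 11.40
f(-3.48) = -44.95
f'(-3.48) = 14.96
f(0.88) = 1.27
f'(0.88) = 6.24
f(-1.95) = -24.40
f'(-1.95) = 11.90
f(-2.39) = -29.83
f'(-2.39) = 12.78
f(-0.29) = -7.40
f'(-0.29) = 8.58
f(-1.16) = -15.63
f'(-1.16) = 10.32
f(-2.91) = -36.75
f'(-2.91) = 13.82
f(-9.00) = -158.00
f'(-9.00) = 26.00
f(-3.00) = -38.00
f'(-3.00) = 14.00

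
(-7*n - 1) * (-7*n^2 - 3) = 49*n^3 + 7*n^2 + 21*n + 3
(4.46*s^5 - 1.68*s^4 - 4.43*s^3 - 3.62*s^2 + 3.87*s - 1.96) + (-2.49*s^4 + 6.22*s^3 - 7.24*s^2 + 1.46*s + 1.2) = 4.46*s^5 - 4.17*s^4 + 1.79*s^3 - 10.86*s^2 + 5.33*s - 0.76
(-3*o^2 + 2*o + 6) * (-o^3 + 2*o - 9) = 3*o^5 - 2*o^4 - 12*o^3 + 31*o^2 - 6*o - 54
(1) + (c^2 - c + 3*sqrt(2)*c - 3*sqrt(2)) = c^2 - c + 3*sqrt(2)*c - 3*sqrt(2) + 1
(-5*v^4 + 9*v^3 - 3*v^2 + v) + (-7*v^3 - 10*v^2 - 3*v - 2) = -5*v^4 + 2*v^3 - 13*v^2 - 2*v - 2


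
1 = 1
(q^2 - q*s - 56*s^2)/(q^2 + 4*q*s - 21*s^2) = (q - 8*s)/(q - 3*s)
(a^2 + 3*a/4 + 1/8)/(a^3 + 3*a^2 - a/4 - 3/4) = (4*a + 1)/(2*(2*a^2 + 5*a - 3))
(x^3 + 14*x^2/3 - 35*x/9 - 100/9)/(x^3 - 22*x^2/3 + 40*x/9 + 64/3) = (3*x^2 + 10*x - 25)/(3*x^2 - 26*x + 48)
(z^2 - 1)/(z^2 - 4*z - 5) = (z - 1)/(z - 5)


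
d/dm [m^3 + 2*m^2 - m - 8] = 3*m^2 + 4*m - 1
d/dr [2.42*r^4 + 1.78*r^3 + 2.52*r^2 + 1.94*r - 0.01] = 9.68*r^3 + 5.34*r^2 + 5.04*r + 1.94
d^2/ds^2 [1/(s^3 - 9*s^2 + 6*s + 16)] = 6*((3 - s)*(s^3 - 9*s^2 + 6*s + 16) + 3*(s^2 - 6*s + 2)^2)/(s^3 - 9*s^2 + 6*s + 16)^3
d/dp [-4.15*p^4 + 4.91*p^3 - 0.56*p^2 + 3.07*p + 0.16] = -16.6*p^3 + 14.73*p^2 - 1.12*p + 3.07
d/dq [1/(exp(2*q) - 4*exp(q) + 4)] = 2*(2 - exp(q))*exp(q)/(exp(2*q) - 4*exp(q) + 4)^2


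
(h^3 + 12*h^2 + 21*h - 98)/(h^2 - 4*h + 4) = (h^2 + 14*h + 49)/(h - 2)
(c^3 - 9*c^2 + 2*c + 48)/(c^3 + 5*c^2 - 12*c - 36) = (c - 8)/(c + 6)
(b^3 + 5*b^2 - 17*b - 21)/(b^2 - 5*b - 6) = (b^2 + 4*b - 21)/(b - 6)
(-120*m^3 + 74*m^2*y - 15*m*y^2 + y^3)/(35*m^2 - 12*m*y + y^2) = (24*m^2 - 10*m*y + y^2)/(-7*m + y)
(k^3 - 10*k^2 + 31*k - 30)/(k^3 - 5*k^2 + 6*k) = (k - 5)/k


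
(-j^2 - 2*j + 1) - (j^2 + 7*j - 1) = -2*j^2 - 9*j + 2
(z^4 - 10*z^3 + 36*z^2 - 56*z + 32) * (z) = z^5 - 10*z^4 + 36*z^3 - 56*z^2 + 32*z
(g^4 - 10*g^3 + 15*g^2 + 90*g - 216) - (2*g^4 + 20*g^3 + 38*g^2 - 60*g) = -g^4 - 30*g^3 - 23*g^2 + 150*g - 216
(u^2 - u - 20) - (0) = u^2 - u - 20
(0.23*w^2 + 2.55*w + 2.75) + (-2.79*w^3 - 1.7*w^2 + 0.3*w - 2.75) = -2.79*w^3 - 1.47*w^2 + 2.85*w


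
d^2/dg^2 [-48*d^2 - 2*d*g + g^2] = 2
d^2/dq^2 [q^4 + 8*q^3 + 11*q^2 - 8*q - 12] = 12*q^2 + 48*q + 22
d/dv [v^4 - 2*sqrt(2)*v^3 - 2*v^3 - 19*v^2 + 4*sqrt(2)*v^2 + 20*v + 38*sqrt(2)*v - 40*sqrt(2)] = 4*v^3 - 6*sqrt(2)*v^2 - 6*v^2 - 38*v + 8*sqrt(2)*v + 20 + 38*sqrt(2)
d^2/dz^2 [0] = 0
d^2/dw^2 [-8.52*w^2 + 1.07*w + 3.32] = -17.0400000000000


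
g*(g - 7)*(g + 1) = g^3 - 6*g^2 - 7*g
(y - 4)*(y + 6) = y^2 + 2*y - 24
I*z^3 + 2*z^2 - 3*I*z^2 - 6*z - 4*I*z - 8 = (z - 4)*(z - 2*I)*(I*z + I)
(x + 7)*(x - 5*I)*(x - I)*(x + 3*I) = x^4 + 7*x^3 - 3*I*x^3 + 13*x^2 - 21*I*x^2 + 91*x - 15*I*x - 105*I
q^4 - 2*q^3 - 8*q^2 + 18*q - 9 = (q - 3)*(q - 1)^2*(q + 3)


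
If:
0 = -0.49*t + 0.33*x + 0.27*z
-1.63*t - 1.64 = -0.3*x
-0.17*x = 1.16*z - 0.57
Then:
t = -1.58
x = -3.12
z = 0.95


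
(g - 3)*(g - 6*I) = g^2 - 3*g - 6*I*g + 18*I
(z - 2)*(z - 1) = z^2 - 3*z + 2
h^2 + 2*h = h*(h + 2)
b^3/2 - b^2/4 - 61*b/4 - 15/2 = (b/2 + 1/4)*(b - 6)*(b + 5)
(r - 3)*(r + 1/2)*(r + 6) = r^3 + 7*r^2/2 - 33*r/2 - 9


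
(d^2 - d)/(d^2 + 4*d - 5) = d/(d + 5)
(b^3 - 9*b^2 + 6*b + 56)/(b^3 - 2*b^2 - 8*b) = (b - 7)/b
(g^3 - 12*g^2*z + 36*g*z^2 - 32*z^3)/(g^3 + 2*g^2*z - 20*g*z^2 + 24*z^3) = (g - 8*z)/(g + 6*z)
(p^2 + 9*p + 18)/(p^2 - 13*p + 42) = (p^2 + 9*p + 18)/(p^2 - 13*p + 42)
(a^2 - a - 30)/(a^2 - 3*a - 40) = (a - 6)/(a - 8)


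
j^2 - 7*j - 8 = (j - 8)*(j + 1)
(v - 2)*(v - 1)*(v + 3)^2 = v^4 + 3*v^3 - 7*v^2 - 15*v + 18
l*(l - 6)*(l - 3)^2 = l^4 - 12*l^3 + 45*l^2 - 54*l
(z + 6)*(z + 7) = z^2 + 13*z + 42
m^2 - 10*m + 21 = (m - 7)*(m - 3)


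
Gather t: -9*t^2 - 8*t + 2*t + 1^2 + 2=-9*t^2 - 6*t + 3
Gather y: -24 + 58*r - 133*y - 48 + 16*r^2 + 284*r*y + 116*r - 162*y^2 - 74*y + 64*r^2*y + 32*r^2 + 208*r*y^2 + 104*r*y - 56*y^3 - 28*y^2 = 48*r^2 + 174*r - 56*y^3 + y^2*(208*r - 190) + y*(64*r^2 + 388*r - 207) - 72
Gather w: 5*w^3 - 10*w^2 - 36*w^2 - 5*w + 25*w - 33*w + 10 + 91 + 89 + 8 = 5*w^3 - 46*w^2 - 13*w + 198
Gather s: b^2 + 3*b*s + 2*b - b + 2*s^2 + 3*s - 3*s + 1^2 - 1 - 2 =b^2 + 3*b*s + b + 2*s^2 - 2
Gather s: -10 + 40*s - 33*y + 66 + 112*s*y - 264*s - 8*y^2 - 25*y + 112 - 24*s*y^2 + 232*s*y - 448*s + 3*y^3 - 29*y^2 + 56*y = s*(-24*y^2 + 344*y - 672) + 3*y^3 - 37*y^2 - 2*y + 168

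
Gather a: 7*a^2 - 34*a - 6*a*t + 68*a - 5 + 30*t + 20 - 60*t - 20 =7*a^2 + a*(34 - 6*t) - 30*t - 5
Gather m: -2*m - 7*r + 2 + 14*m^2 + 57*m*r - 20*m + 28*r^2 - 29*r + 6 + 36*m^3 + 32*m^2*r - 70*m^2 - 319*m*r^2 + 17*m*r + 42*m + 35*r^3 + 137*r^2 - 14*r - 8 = 36*m^3 + m^2*(32*r - 56) + m*(-319*r^2 + 74*r + 20) + 35*r^3 + 165*r^2 - 50*r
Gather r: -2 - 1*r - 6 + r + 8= 0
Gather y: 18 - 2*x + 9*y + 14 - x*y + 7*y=-2*x + y*(16 - x) + 32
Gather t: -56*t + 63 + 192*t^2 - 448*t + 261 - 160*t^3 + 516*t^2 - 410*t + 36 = -160*t^3 + 708*t^2 - 914*t + 360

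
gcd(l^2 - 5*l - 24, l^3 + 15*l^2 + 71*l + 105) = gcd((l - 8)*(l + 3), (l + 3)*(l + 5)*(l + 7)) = l + 3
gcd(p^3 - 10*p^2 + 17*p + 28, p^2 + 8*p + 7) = p + 1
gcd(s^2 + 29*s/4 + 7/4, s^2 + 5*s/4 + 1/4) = s + 1/4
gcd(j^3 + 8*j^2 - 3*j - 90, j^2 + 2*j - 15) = j^2 + 2*j - 15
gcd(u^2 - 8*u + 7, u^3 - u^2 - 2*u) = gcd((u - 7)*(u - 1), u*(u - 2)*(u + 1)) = 1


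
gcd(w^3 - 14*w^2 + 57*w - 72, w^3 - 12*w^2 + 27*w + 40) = w - 8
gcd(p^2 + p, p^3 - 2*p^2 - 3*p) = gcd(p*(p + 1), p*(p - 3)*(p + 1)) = p^2 + p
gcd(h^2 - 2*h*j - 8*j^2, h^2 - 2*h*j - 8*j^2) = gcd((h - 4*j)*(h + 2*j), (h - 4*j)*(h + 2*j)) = h^2 - 2*h*j - 8*j^2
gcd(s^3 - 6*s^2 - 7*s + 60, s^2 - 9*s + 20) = s^2 - 9*s + 20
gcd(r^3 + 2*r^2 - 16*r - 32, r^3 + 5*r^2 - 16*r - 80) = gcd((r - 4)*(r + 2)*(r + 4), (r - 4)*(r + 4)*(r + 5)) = r^2 - 16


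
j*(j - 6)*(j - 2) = j^3 - 8*j^2 + 12*j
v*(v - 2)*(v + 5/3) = v^3 - v^2/3 - 10*v/3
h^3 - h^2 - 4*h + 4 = (h - 2)*(h - 1)*(h + 2)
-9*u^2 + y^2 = (-3*u + y)*(3*u + y)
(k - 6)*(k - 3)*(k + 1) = k^3 - 8*k^2 + 9*k + 18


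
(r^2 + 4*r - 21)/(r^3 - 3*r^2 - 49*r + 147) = 1/(r - 7)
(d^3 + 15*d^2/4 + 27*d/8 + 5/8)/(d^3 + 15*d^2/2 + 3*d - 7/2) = (8*d^2 + 22*d + 5)/(4*(2*d^2 + 13*d - 7))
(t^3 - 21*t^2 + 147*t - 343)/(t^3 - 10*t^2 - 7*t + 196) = (t - 7)/(t + 4)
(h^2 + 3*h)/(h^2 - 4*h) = (h + 3)/(h - 4)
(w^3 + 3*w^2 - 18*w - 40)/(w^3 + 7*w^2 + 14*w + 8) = (w^2 + w - 20)/(w^2 + 5*w + 4)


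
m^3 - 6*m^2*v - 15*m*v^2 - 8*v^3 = (m - 8*v)*(m + v)^2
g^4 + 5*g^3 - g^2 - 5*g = g*(g - 1)*(g + 1)*(g + 5)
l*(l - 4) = l^2 - 4*l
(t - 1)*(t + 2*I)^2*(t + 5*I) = t^4 - t^3 + 9*I*t^3 - 24*t^2 - 9*I*t^2 + 24*t - 20*I*t + 20*I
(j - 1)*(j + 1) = j^2 - 1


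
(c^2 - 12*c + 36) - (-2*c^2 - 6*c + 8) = 3*c^2 - 6*c + 28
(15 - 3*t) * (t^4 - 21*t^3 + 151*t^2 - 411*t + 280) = -3*t^5 + 78*t^4 - 768*t^3 + 3498*t^2 - 7005*t + 4200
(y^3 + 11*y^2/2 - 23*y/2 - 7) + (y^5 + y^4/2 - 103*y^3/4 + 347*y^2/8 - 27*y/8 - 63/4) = y^5 + y^4/2 - 99*y^3/4 + 391*y^2/8 - 119*y/8 - 91/4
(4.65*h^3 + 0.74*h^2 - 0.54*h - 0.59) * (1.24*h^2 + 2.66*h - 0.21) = 5.766*h^5 + 13.2866*h^4 + 0.3223*h^3 - 2.3234*h^2 - 1.456*h + 0.1239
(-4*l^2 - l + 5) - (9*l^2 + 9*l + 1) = -13*l^2 - 10*l + 4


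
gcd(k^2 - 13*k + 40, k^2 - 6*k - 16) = k - 8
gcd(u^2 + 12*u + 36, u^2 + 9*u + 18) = u + 6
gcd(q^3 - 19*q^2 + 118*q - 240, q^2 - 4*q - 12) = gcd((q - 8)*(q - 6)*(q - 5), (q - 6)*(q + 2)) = q - 6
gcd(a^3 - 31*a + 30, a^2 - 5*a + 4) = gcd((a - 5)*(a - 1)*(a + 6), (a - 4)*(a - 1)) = a - 1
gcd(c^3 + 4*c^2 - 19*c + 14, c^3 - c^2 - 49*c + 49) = c^2 + 6*c - 7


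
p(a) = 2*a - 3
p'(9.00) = 2.00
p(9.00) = 15.00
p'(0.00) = 2.00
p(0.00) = -3.00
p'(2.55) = 2.00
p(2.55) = 2.10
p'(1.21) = 2.00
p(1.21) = -0.58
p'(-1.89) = 2.00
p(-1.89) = -6.78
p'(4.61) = 2.00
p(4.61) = 6.22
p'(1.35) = 2.00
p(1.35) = -0.30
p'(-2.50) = 2.00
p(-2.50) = -8.00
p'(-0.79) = 2.00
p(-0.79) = -4.58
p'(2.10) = 2.00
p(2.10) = 1.20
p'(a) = 2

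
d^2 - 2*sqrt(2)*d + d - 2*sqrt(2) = (d + 1)*(d - 2*sqrt(2))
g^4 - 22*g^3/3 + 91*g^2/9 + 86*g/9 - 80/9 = (g - 5)*(g - 8/3)*(g - 2/3)*(g + 1)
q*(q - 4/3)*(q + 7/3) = q^3 + q^2 - 28*q/9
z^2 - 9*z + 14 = (z - 7)*(z - 2)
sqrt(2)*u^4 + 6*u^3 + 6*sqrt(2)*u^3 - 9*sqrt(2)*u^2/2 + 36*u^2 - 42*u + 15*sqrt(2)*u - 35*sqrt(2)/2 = (u - 1)*(u + 7)*(u + 5*sqrt(2)/2)*(sqrt(2)*u + 1)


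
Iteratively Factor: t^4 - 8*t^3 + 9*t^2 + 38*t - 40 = (t - 5)*(t^3 - 3*t^2 - 6*t + 8) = (t - 5)*(t - 4)*(t^2 + t - 2) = (t - 5)*(t - 4)*(t - 1)*(t + 2)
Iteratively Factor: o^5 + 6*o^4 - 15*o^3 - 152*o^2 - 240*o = (o)*(o^4 + 6*o^3 - 15*o^2 - 152*o - 240) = o*(o + 3)*(o^3 + 3*o^2 - 24*o - 80) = o*(o + 3)*(o + 4)*(o^2 - o - 20) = o*(o + 3)*(o + 4)^2*(o - 5)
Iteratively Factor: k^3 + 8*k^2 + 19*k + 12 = (k + 1)*(k^2 + 7*k + 12) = (k + 1)*(k + 3)*(k + 4)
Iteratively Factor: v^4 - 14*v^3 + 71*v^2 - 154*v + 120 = (v - 3)*(v^3 - 11*v^2 + 38*v - 40) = (v - 4)*(v - 3)*(v^2 - 7*v + 10) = (v - 5)*(v - 4)*(v - 3)*(v - 2)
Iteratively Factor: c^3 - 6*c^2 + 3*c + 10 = (c - 2)*(c^2 - 4*c - 5) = (c - 2)*(c + 1)*(c - 5)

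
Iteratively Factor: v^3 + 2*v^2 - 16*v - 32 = (v - 4)*(v^2 + 6*v + 8) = (v - 4)*(v + 2)*(v + 4)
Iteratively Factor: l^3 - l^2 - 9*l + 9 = (l - 1)*(l^2 - 9) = (l - 1)*(l + 3)*(l - 3)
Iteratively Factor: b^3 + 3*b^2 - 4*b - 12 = (b + 3)*(b^2 - 4) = (b + 2)*(b + 3)*(b - 2)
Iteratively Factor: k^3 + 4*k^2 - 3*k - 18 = (k - 2)*(k^2 + 6*k + 9) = (k - 2)*(k + 3)*(k + 3)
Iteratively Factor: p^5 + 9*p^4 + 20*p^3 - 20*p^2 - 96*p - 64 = (p + 4)*(p^4 + 5*p^3 - 20*p - 16) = (p + 1)*(p + 4)*(p^3 + 4*p^2 - 4*p - 16) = (p - 2)*(p + 1)*(p + 4)*(p^2 + 6*p + 8) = (p - 2)*(p + 1)*(p + 4)^2*(p + 2)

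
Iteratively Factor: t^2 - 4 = (t - 2)*(t + 2)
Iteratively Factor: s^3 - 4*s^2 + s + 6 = (s - 3)*(s^2 - s - 2) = (s - 3)*(s + 1)*(s - 2)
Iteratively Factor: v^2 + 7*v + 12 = (v + 3)*(v + 4)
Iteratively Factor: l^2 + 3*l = (l)*(l + 3)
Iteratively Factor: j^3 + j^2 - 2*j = (j - 1)*(j^2 + 2*j) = j*(j - 1)*(j + 2)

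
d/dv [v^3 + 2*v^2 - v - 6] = 3*v^2 + 4*v - 1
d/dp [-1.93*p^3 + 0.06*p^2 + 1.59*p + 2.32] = -5.79*p^2 + 0.12*p + 1.59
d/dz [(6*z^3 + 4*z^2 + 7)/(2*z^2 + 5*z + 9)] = (12*z^4 + 60*z^3 + 182*z^2 + 44*z - 35)/(4*z^4 + 20*z^3 + 61*z^2 + 90*z + 81)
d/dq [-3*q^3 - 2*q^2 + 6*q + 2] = -9*q^2 - 4*q + 6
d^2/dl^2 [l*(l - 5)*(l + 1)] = 6*l - 8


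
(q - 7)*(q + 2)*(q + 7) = q^3 + 2*q^2 - 49*q - 98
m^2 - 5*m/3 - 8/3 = (m - 8/3)*(m + 1)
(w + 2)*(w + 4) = w^2 + 6*w + 8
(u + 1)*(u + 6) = u^2 + 7*u + 6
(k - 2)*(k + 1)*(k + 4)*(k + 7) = k^4 + 10*k^3 + 15*k^2 - 50*k - 56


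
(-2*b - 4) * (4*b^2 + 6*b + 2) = -8*b^3 - 28*b^2 - 28*b - 8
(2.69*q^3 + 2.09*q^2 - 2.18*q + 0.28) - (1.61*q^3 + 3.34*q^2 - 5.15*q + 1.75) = 1.08*q^3 - 1.25*q^2 + 2.97*q - 1.47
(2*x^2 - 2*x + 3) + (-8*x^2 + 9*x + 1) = -6*x^2 + 7*x + 4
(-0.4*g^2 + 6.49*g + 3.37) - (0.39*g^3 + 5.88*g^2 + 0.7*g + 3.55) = -0.39*g^3 - 6.28*g^2 + 5.79*g - 0.18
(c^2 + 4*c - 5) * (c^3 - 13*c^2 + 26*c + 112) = c^5 - 9*c^4 - 31*c^3 + 281*c^2 + 318*c - 560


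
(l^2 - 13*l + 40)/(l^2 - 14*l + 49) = (l^2 - 13*l + 40)/(l^2 - 14*l + 49)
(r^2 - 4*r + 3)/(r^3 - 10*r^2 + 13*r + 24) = (r - 1)/(r^2 - 7*r - 8)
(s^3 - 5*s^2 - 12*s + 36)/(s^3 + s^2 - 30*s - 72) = (s - 2)/(s + 4)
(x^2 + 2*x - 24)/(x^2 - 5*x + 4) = (x + 6)/(x - 1)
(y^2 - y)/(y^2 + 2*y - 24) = y*(y - 1)/(y^2 + 2*y - 24)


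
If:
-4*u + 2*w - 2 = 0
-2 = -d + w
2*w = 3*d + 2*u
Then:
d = -1/2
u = -7/4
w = -5/2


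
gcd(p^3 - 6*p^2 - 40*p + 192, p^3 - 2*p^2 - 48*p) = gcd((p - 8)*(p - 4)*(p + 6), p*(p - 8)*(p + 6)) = p^2 - 2*p - 48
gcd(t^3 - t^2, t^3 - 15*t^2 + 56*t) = t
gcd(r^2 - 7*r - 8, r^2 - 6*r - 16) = r - 8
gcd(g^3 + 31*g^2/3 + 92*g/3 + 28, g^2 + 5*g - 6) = g + 6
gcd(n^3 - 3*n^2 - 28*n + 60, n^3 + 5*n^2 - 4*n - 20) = n^2 + 3*n - 10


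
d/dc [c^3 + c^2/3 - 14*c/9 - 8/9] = 3*c^2 + 2*c/3 - 14/9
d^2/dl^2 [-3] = 0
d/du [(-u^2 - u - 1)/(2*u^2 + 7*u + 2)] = 5*(1 - u^2)/(4*u^4 + 28*u^3 + 57*u^2 + 28*u + 4)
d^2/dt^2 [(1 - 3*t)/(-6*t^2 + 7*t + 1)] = 2*(27*(1 - 2*t)*(-6*t^2 + 7*t + 1) - (3*t - 1)*(12*t - 7)^2)/(-6*t^2 + 7*t + 1)^3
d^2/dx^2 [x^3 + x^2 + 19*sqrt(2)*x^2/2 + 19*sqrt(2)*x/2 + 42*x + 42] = 6*x + 2 + 19*sqrt(2)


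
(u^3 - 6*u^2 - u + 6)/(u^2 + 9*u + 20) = (u^3 - 6*u^2 - u + 6)/(u^2 + 9*u + 20)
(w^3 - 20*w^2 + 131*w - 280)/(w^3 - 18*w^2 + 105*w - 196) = (w^2 - 13*w + 40)/(w^2 - 11*w + 28)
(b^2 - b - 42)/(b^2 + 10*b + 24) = (b - 7)/(b + 4)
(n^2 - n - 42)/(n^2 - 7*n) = (n + 6)/n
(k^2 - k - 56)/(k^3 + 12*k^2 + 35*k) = (k - 8)/(k*(k + 5))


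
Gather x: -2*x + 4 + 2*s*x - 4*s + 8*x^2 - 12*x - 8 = -4*s + 8*x^2 + x*(2*s - 14) - 4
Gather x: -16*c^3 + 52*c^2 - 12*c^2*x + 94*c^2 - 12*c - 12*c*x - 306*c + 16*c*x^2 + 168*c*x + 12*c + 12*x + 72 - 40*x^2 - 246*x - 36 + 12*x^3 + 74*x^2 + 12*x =-16*c^3 + 146*c^2 - 306*c + 12*x^3 + x^2*(16*c + 34) + x*(-12*c^2 + 156*c - 222) + 36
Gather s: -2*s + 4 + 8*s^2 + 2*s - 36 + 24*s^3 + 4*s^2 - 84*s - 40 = 24*s^3 + 12*s^2 - 84*s - 72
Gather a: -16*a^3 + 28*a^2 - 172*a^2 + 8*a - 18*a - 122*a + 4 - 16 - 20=-16*a^3 - 144*a^2 - 132*a - 32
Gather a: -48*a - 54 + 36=-48*a - 18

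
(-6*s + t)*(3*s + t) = -18*s^2 - 3*s*t + t^2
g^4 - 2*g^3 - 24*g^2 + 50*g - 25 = (g - 5)*(g - 1)^2*(g + 5)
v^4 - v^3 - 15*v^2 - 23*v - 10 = (v - 5)*(v + 1)^2*(v + 2)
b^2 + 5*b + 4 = (b + 1)*(b + 4)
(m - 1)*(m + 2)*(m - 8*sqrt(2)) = m^3 - 8*sqrt(2)*m^2 + m^2 - 8*sqrt(2)*m - 2*m + 16*sqrt(2)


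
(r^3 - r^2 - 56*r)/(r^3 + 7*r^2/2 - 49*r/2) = 2*(r - 8)/(2*r - 7)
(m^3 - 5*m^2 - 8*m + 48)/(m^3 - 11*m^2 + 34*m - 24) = (m^2 - m - 12)/(m^2 - 7*m + 6)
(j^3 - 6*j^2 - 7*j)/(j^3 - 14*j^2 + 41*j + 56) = j/(j - 8)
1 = 1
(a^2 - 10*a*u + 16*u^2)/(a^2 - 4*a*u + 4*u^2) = (-a + 8*u)/(-a + 2*u)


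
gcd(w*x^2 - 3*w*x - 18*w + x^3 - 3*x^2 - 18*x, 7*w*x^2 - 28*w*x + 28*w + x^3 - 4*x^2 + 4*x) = 1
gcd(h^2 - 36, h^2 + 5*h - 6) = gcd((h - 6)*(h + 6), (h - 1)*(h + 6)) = h + 6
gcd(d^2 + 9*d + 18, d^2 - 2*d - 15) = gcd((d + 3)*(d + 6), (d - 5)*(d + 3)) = d + 3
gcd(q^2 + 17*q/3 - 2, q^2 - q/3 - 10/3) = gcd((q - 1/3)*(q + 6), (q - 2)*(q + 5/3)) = 1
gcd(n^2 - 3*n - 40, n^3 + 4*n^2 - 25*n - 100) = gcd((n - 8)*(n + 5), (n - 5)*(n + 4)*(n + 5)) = n + 5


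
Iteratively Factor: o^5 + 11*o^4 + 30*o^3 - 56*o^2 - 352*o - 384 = (o + 4)*(o^4 + 7*o^3 + 2*o^2 - 64*o - 96) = (o + 4)^2*(o^3 + 3*o^2 - 10*o - 24) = (o + 4)^3*(o^2 - o - 6) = (o + 2)*(o + 4)^3*(o - 3)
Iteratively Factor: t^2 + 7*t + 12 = (t + 3)*(t + 4)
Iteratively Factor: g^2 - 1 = (g + 1)*(g - 1)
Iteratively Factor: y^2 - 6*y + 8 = (y - 4)*(y - 2)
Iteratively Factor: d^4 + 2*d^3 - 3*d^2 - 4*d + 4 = (d - 1)*(d^3 + 3*d^2 - 4) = (d - 1)^2*(d^2 + 4*d + 4) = (d - 1)^2*(d + 2)*(d + 2)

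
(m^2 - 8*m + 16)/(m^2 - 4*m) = (m - 4)/m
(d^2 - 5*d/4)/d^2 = (d - 5/4)/d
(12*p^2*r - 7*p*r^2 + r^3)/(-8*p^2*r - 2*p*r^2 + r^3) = (-3*p + r)/(2*p + r)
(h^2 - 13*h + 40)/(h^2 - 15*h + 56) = (h - 5)/(h - 7)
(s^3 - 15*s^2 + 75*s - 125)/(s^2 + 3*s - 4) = (s^3 - 15*s^2 + 75*s - 125)/(s^2 + 3*s - 4)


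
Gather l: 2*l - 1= 2*l - 1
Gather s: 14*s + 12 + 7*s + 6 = 21*s + 18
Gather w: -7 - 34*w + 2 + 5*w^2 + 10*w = 5*w^2 - 24*w - 5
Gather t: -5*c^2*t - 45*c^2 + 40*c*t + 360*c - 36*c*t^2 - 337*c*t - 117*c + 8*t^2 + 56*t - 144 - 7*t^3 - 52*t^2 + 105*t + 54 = -45*c^2 + 243*c - 7*t^3 + t^2*(-36*c - 44) + t*(-5*c^2 - 297*c + 161) - 90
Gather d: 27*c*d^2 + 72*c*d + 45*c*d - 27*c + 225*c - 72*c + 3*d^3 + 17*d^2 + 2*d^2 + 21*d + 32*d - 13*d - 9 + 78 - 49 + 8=126*c + 3*d^3 + d^2*(27*c + 19) + d*(117*c + 40) + 28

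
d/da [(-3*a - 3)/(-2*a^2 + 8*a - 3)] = 3*(2*a^2 - 8*a - 4*(a - 2)*(a + 1) + 3)/(2*a^2 - 8*a + 3)^2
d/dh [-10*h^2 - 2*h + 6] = -20*h - 2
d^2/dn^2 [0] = 0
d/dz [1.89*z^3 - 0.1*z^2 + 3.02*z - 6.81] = 5.67*z^2 - 0.2*z + 3.02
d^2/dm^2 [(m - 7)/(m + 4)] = -22/(m + 4)^3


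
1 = 1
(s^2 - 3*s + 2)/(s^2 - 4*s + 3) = (s - 2)/(s - 3)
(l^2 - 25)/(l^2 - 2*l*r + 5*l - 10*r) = (5 - l)/(-l + 2*r)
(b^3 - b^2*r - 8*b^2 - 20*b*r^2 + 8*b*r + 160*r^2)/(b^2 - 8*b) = b - r - 20*r^2/b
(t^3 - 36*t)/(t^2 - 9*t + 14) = t*(t^2 - 36)/(t^2 - 9*t + 14)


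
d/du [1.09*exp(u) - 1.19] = 1.09*exp(u)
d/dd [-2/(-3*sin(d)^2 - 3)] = -8*sin(2*d)/(3*(cos(2*d) - 3)^2)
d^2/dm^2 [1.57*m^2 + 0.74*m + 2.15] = 3.14000000000000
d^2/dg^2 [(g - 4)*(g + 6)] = 2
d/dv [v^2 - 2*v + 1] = 2*v - 2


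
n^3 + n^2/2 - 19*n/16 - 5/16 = (n - 1)*(n + 1/4)*(n + 5/4)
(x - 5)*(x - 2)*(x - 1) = x^3 - 8*x^2 + 17*x - 10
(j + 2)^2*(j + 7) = j^3 + 11*j^2 + 32*j + 28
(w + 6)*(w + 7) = w^2 + 13*w + 42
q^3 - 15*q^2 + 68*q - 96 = (q - 8)*(q - 4)*(q - 3)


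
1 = 1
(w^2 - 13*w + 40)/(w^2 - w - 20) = (w - 8)/(w + 4)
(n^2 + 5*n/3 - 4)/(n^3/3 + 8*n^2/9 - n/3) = 3*(3*n - 4)/(n*(3*n - 1))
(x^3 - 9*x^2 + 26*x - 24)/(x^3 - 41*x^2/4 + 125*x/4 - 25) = 4*(x^2 - 5*x + 6)/(4*x^2 - 25*x + 25)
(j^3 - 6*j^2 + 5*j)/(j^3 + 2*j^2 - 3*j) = (j - 5)/(j + 3)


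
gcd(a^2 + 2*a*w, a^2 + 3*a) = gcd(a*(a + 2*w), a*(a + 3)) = a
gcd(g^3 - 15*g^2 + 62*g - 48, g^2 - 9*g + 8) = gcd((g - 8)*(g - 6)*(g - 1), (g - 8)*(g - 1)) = g^2 - 9*g + 8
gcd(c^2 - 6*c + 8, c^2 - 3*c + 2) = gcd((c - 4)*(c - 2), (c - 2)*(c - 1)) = c - 2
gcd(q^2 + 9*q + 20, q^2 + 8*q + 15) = q + 5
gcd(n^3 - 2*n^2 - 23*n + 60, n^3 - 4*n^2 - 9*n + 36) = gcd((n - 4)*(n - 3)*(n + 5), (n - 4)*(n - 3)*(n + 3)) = n^2 - 7*n + 12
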